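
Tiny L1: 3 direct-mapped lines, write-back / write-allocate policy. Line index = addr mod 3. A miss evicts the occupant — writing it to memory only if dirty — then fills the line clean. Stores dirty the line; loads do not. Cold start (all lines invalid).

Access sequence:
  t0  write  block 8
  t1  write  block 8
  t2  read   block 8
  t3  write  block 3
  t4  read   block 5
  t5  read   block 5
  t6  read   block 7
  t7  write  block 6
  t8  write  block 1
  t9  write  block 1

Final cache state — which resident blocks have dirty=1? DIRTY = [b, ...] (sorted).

  0 | W B8 → L2 miss [D]
  1 | W B8 → L2 hit [D]
  2 | R B8 → L2 hit [D]
  3 | W B3 → L0 miss [D]
  4 | R B5 → L2 miss wb→B8 [-]
  5 | R B5 → L2 hit [-]
  6 | R B7 → L1 miss [-]
  7 | W B6 → L0 miss wb→B3 [D]
  8 | W B1 → L1 miss [D]
  9 | W B1 → L1 hit [D]

DIRTY = [1, 6]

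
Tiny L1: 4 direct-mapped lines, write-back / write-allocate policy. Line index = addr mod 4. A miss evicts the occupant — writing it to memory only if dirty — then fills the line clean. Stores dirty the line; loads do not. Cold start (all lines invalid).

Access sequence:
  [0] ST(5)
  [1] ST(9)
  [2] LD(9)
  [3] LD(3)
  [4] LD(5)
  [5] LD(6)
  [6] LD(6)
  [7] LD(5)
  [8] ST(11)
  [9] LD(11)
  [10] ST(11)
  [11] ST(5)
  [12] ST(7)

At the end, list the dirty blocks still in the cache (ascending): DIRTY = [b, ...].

0: W B5 -> L1 miss  d=D]
1: W B9 -> L1 miss wb->B5  d=D]
2: R B9 -> L1 hit  d=D]
3: R B3 -> L3 miss  d=-]
4: R B5 -> L1 miss wb->B9  d=-]
5: R B6 -> L2 miss  d=-]
6: R B6 -> L2 hit  d=-]
7: R B5 -> L1 hit  d=-]
8: W B11 -> L3 miss  d=D]
9: R B11 -> L3 hit  d=D]
10: W B11 -> L3 hit  d=D]
11: W B5 -> L1 hit  d=D]
12: W B7 -> L3 miss wb->B11  d=D]

DIRTY = [5, 7]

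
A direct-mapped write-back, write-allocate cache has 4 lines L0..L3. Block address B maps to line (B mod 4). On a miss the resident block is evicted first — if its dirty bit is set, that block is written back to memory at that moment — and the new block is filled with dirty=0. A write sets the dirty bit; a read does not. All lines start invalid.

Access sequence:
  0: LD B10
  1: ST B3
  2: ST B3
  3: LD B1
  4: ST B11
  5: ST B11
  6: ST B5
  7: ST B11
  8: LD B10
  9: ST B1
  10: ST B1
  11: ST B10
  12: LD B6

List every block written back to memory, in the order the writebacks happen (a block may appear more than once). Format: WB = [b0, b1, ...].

WB = [3, 5, 10]

0: R B10 -> L2 miss  d=-]
1: W B3 -> L3 miss  d=D]
2: W B3 -> L3 hit  d=D]
3: R B1 -> L1 miss  d=-]
4: W B11 -> L3 miss wb->B3  d=D]
5: W B11 -> L3 hit  d=D]
6: W B5 -> L1 miss  d=D]
7: W B11 -> L3 hit  d=D]
8: R B10 -> L2 hit  d=-]
9: W B1 -> L1 miss wb->B5  d=D]
10: W B1 -> L1 hit  d=D]
11: W B10 -> L2 hit  d=D]
12: R B6 -> L2 miss wb->B10  d=-]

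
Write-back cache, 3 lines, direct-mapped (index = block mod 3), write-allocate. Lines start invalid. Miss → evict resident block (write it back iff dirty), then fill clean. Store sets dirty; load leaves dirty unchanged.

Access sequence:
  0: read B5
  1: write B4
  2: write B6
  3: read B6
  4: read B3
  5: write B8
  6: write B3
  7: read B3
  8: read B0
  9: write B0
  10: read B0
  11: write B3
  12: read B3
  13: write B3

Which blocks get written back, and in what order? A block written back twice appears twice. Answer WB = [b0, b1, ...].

  0 | R B5 → L2 miss [-]
  1 | W B4 → L1 miss [D]
  2 | W B6 → L0 miss [D]
  3 | R B6 → L0 hit [D]
  4 | R B3 → L0 miss wb→B6 [-]
  5 | W B8 → L2 miss [D]
  6 | W B3 → L0 hit [D]
  7 | R B3 → L0 hit [D]
  8 | R B0 → L0 miss wb→B3 [-]
  9 | W B0 → L0 hit [D]
  10 | R B0 → L0 hit [D]
  11 | W B3 → L0 miss wb→B0 [D]
  12 | R B3 → L0 hit [D]
  13 | W B3 → L0 hit [D]

WB = [6, 3, 0]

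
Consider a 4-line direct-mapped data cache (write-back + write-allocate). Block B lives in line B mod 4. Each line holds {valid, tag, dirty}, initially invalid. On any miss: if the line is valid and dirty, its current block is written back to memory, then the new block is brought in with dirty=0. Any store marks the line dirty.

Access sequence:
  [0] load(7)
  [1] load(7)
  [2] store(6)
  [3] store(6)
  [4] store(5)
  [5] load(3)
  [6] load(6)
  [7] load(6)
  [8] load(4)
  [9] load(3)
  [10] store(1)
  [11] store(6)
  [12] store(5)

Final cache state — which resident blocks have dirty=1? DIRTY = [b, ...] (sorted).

0: R B7 -> L3 miss  d=-]
1: R B7 -> L3 hit  d=-]
2: W B6 -> L2 miss  d=D]
3: W B6 -> L2 hit  d=D]
4: W B5 -> L1 miss  d=D]
5: R B3 -> L3 miss  d=-]
6: R B6 -> L2 hit  d=D]
7: R B6 -> L2 hit  d=D]
8: R B4 -> L0 miss  d=-]
9: R B3 -> L3 hit  d=-]
10: W B1 -> L1 miss wb->B5  d=D]
11: W B6 -> L2 hit  d=D]
12: W B5 -> L1 miss wb->B1  d=D]

DIRTY = [5, 6]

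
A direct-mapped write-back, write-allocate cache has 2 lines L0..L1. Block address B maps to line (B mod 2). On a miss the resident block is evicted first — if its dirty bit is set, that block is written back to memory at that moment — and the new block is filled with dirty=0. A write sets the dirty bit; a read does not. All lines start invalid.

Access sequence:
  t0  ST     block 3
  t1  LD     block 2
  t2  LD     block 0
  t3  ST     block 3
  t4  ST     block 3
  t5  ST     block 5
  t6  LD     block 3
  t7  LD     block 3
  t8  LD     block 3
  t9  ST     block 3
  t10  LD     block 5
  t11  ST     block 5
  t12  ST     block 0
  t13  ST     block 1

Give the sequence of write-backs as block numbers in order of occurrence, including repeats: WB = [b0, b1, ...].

0: W B3 -> L1 miss  d=D]
1: R B2 -> L0 miss  d=-]
2: R B0 -> L0 miss  d=-]
3: W B3 -> L1 hit  d=D]
4: W B3 -> L1 hit  d=D]
5: W B5 -> L1 miss wb->B3  d=D]
6: R B3 -> L1 miss wb->B5  d=-]
7: R B3 -> L1 hit  d=-]
8: R B3 -> L1 hit  d=-]
9: W B3 -> L1 hit  d=D]
10: R B5 -> L1 miss wb->B3  d=-]
11: W B5 -> L1 hit  d=D]
12: W B0 -> L0 hit  d=D]
13: W B1 -> L1 miss wb->B5  d=D]

WB = [3, 5, 3, 5]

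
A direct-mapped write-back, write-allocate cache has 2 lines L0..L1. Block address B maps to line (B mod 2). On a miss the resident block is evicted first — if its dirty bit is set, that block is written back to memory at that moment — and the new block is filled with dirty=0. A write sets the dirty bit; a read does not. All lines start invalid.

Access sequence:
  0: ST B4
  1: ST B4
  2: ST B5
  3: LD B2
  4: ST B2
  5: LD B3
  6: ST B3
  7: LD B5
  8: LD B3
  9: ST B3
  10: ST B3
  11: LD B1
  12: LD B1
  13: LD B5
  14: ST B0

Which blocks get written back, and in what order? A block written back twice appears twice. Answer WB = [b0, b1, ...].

WB = [4, 5, 3, 3, 2]

  0 | W B4 → L0 miss [D]
  1 | W B4 → L0 hit [D]
  2 | W B5 → L1 miss [D]
  3 | R B2 → L0 miss wb→B4 [-]
  4 | W B2 → L0 hit [D]
  5 | R B3 → L1 miss wb→B5 [-]
  6 | W B3 → L1 hit [D]
  7 | R B5 → L1 miss wb→B3 [-]
  8 | R B3 → L1 miss [-]
  9 | W B3 → L1 hit [D]
  10 | W B3 → L1 hit [D]
  11 | R B1 → L1 miss wb→B3 [-]
  12 | R B1 → L1 hit [-]
  13 | R B5 → L1 miss [-]
  14 | W B0 → L0 miss wb→B2 [D]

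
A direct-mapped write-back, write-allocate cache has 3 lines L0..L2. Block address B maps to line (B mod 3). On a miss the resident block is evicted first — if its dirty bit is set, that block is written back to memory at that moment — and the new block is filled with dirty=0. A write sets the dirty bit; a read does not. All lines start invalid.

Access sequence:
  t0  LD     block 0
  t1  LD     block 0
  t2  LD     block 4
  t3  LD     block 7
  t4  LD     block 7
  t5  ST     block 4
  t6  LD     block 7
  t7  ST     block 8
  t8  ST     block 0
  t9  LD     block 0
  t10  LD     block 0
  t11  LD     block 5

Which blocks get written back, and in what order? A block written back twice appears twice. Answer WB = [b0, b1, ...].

0: R B0 → L0 miss [-]
1: R B0 → L0 hit [-]
2: R B4 → L1 miss [-]
3: R B7 → L1 miss [-]
4: R B7 → L1 hit [-]
5: W B4 → L1 miss [D]
6: R B7 → L1 miss wb→B4 [-]
7: W B8 → L2 miss [D]
8: W B0 → L0 hit [D]
9: R B0 → L0 hit [D]
10: R B0 → L0 hit [D]
11: R B5 → L2 miss wb→B8 [-]

WB = [4, 8]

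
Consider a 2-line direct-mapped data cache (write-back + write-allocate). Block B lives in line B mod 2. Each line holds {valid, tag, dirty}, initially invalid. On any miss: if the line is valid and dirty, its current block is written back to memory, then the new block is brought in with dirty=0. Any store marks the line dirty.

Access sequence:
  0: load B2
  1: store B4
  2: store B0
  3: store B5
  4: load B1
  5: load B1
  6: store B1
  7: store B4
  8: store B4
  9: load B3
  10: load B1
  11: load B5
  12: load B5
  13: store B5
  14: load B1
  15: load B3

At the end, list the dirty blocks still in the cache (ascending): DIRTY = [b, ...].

0: R B2 -> L0 miss  d=-]
1: W B4 -> L0 miss  d=D]
2: W B0 -> L0 miss wb->B4  d=D]
3: W B5 -> L1 miss  d=D]
4: R B1 -> L1 miss wb->B5  d=-]
5: R B1 -> L1 hit  d=-]
6: W B1 -> L1 hit  d=D]
7: W B4 -> L0 miss wb->B0  d=D]
8: W B4 -> L0 hit  d=D]
9: R B3 -> L1 miss wb->B1  d=-]
10: R B1 -> L1 miss  d=-]
11: R B5 -> L1 miss  d=-]
12: R B5 -> L1 hit  d=-]
13: W B5 -> L1 hit  d=D]
14: R B1 -> L1 miss wb->B5  d=-]
15: R B3 -> L1 miss  d=-]

DIRTY = [4]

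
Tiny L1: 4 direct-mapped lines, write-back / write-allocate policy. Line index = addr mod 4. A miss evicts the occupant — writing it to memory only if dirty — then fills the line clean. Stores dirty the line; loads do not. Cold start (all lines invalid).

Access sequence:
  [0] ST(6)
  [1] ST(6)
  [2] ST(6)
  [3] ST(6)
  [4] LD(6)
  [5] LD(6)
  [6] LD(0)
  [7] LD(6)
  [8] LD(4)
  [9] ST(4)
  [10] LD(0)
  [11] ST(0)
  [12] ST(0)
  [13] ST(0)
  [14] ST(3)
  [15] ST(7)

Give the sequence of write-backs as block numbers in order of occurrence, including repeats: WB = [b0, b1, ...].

  0 | W B6 → L2 miss [D]
  1 | W B6 → L2 hit [D]
  2 | W B6 → L2 hit [D]
  3 | W B6 → L2 hit [D]
  4 | R B6 → L2 hit [D]
  5 | R B6 → L2 hit [D]
  6 | R B0 → L0 miss [-]
  7 | R B6 → L2 hit [D]
  8 | R B4 → L0 miss [-]
  9 | W B4 → L0 hit [D]
  10 | R B0 → L0 miss wb→B4 [-]
  11 | W B0 → L0 hit [D]
  12 | W B0 → L0 hit [D]
  13 | W B0 → L0 hit [D]
  14 | W B3 → L3 miss [D]
  15 | W B7 → L3 miss wb→B3 [D]

WB = [4, 3]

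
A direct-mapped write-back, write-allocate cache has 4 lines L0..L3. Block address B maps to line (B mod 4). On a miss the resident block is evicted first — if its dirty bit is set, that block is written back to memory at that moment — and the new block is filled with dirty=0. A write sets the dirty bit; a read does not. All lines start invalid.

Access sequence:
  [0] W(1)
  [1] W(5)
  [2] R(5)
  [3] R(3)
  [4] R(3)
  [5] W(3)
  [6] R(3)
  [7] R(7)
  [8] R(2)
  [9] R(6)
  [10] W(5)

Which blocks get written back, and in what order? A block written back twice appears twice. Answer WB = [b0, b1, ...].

  0 | W B1 → L1 miss [D]
  1 | W B5 → L1 miss wb→B1 [D]
  2 | R B5 → L1 hit [D]
  3 | R B3 → L3 miss [-]
  4 | R B3 → L3 hit [-]
  5 | W B3 → L3 hit [D]
  6 | R B3 → L3 hit [D]
  7 | R B7 → L3 miss wb→B3 [-]
  8 | R B2 → L2 miss [-]
  9 | R B6 → L2 miss [-]
  10 | W B5 → L1 hit [D]

WB = [1, 3]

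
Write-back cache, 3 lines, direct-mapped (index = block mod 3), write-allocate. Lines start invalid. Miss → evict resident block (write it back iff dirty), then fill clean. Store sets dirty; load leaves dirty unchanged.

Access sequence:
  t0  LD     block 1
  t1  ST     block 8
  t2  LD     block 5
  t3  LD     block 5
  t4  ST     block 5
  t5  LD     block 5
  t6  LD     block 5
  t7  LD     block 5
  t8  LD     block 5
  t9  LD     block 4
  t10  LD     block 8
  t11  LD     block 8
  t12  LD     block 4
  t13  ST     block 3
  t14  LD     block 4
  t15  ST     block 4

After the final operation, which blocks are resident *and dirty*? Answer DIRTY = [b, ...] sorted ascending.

DIRTY = [3, 4]

0: R B1 -> L1 miss  d=-]
1: W B8 -> L2 miss  d=D]
2: R B5 -> L2 miss wb->B8  d=-]
3: R B5 -> L2 hit  d=-]
4: W B5 -> L2 hit  d=D]
5: R B5 -> L2 hit  d=D]
6: R B5 -> L2 hit  d=D]
7: R B5 -> L2 hit  d=D]
8: R B5 -> L2 hit  d=D]
9: R B4 -> L1 miss  d=-]
10: R B8 -> L2 miss wb->B5  d=-]
11: R B8 -> L2 hit  d=-]
12: R B4 -> L1 hit  d=-]
13: W B3 -> L0 miss  d=D]
14: R B4 -> L1 hit  d=-]
15: W B4 -> L1 hit  d=D]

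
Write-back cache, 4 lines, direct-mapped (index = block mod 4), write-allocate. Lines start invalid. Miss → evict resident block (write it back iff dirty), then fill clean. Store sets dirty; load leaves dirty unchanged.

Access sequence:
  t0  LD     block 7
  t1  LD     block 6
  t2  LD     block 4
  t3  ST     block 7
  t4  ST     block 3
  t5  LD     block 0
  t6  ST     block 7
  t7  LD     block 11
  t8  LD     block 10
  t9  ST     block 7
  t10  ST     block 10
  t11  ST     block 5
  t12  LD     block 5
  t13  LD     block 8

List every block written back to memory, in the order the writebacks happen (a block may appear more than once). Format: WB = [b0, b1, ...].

WB = [7, 3, 7]

0: R B7 -> L3 miss  d=-]
1: R B6 -> L2 miss  d=-]
2: R B4 -> L0 miss  d=-]
3: W B7 -> L3 hit  d=D]
4: W B3 -> L3 miss wb->B7  d=D]
5: R B0 -> L0 miss  d=-]
6: W B7 -> L3 miss wb->B3  d=D]
7: R B11 -> L3 miss wb->B7  d=-]
8: R B10 -> L2 miss  d=-]
9: W B7 -> L3 miss  d=D]
10: W B10 -> L2 hit  d=D]
11: W B5 -> L1 miss  d=D]
12: R B5 -> L1 hit  d=D]
13: R B8 -> L0 miss  d=-]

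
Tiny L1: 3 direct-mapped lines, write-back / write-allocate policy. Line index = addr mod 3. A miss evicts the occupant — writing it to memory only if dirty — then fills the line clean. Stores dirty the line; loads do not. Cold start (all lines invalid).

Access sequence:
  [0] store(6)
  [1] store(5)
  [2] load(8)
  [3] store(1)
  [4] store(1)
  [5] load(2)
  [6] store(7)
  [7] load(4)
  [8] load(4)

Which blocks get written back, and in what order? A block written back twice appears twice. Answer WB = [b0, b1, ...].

WB = [5, 1, 7]

0: W B6 → L0 miss [D]
1: W B5 → L2 miss [D]
2: R B8 → L2 miss wb→B5 [-]
3: W B1 → L1 miss [D]
4: W B1 → L1 hit [D]
5: R B2 → L2 miss [-]
6: W B7 → L1 miss wb→B1 [D]
7: R B4 → L1 miss wb→B7 [-]
8: R B4 → L1 hit [-]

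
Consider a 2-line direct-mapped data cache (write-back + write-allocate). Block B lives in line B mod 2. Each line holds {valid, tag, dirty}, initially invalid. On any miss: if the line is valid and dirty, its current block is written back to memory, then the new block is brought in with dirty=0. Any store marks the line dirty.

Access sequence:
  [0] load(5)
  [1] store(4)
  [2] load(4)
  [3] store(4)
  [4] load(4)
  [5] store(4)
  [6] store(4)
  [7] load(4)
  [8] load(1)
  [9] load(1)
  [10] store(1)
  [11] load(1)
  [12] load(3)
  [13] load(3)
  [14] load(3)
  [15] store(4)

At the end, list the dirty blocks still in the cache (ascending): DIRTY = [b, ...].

0: R B5 → L1 miss [-]
1: W B4 → L0 miss [D]
2: R B4 → L0 hit [D]
3: W B4 → L0 hit [D]
4: R B4 → L0 hit [D]
5: W B4 → L0 hit [D]
6: W B4 → L0 hit [D]
7: R B4 → L0 hit [D]
8: R B1 → L1 miss [-]
9: R B1 → L1 hit [-]
10: W B1 → L1 hit [D]
11: R B1 → L1 hit [D]
12: R B3 → L1 miss wb→B1 [-]
13: R B3 → L1 hit [-]
14: R B3 → L1 hit [-]
15: W B4 → L0 hit [D]

DIRTY = [4]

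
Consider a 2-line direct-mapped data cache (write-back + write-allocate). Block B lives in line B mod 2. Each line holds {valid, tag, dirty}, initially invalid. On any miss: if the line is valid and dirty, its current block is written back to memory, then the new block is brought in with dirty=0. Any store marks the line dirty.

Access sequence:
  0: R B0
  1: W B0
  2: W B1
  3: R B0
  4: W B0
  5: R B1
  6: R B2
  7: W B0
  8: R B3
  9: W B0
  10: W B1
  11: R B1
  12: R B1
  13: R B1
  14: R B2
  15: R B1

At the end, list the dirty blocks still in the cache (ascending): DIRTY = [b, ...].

0: R B0 -> L0 miss  d=-]
1: W B0 -> L0 hit  d=D]
2: W B1 -> L1 miss  d=D]
3: R B0 -> L0 hit  d=D]
4: W B0 -> L0 hit  d=D]
5: R B1 -> L1 hit  d=D]
6: R B2 -> L0 miss wb->B0  d=-]
7: W B0 -> L0 miss  d=D]
8: R B3 -> L1 miss wb->B1  d=-]
9: W B0 -> L0 hit  d=D]
10: W B1 -> L1 miss  d=D]
11: R B1 -> L1 hit  d=D]
12: R B1 -> L1 hit  d=D]
13: R B1 -> L1 hit  d=D]
14: R B2 -> L0 miss wb->B0  d=-]
15: R B1 -> L1 hit  d=D]

DIRTY = [1]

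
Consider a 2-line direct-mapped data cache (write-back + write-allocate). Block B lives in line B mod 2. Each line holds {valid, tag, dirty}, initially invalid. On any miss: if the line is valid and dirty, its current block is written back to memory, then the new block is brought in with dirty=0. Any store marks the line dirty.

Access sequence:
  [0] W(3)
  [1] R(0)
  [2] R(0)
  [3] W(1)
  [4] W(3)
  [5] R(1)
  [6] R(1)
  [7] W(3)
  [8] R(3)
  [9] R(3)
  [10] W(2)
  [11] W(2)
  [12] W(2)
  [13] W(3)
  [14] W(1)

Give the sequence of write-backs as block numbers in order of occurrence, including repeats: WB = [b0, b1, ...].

WB = [3, 1, 3, 3]

  0 | W B3 → L1 miss [D]
  1 | R B0 → L0 miss [-]
  2 | R B0 → L0 hit [-]
  3 | W B1 → L1 miss wb→B3 [D]
  4 | W B3 → L1 miss wb→B1 [D]
  5 | R B1 → L1 miss wb→B3 [-]
  6 | R B1 → L1 hit [-]
  7 | W B3 → L1 miss [D]
  8 | R B3 → L1 hit [D]
  9 | R B3 → L1 hit [D]
  10 | W B2 → L0 miss [D]
  11 | W B2 → L0 hit [D]
  12 | W B2 → L0 hit [D]
  13 | W B3 → L1 hit [D]
  14 | W B1 → L1 miss wb→B3 [D]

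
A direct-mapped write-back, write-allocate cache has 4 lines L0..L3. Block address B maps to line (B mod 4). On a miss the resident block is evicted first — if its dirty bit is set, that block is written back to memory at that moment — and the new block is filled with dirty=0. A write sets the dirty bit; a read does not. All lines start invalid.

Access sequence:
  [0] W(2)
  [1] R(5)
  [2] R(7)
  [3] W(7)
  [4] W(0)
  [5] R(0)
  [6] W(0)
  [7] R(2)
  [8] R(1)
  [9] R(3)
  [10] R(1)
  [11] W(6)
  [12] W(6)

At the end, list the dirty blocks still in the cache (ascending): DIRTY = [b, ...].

0: W B2 → L2 miss [D]
1: R B5 → L1 miss [-]
2: R B7 → L3 miss [-]
3: W B7 → L3 hit [D]
4: W B0 → L0 miss [D]
5: R B0 → L0 hit [D]
6: W B0 → L0 hit [D]
7: R B2 → L2 hit [D]
8: R B1 → L1 miss [-]
9: R B3 → L3 miss wb→B7 [-]
10: R B1 → L1 hit [-]
11: W B6 → L2 miss wb→B2 [D]
12: W B6 → L2 hit [D]

DIRTY = [0, 6]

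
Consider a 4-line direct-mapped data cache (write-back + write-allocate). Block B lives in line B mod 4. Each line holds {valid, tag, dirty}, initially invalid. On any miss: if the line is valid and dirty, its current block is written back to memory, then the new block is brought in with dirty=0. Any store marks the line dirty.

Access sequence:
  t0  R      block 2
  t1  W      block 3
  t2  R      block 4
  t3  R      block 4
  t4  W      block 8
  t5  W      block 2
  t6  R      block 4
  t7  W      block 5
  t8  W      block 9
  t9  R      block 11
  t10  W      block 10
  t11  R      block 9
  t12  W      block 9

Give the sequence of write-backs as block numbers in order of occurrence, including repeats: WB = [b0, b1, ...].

WB = [8, 5, 3, 2]

0: R B2 → L2 miss [-]
1: W B3 → L3 miss [D]
2: R B4 → L0 miss [-]
3: R B4 → L0 hit [-]
4: W B8 → L0 miss [D]
5: W B2 → L2 hit [D]
6: R B4 → L0 miss wb→B8 [-]
7: W B5 → L1 miss [D]
8: W B9 → L1 miss wb→B5 [D]
9: R B11 → L3 miss wb→B3 [-]
10: W B10 → L2 miss wb→B2 [D]
11: R B9 → L1 hit [D]
12: W B9 → L1 hit [D]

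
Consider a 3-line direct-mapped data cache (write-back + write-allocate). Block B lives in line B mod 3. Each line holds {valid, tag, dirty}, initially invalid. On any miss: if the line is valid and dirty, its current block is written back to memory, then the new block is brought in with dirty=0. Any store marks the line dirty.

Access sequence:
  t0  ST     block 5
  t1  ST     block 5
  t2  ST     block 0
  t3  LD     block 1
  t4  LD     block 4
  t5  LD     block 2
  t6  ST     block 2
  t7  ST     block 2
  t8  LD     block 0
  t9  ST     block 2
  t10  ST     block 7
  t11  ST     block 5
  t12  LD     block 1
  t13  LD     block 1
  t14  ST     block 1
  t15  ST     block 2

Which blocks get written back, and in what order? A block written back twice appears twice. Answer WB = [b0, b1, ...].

WB = [5, 2, 7, 5]

  0 | W B5 → L2 miss [D]
  1 | W B5 → L2 hit [D]
  2 | W B0 → L0 miss [D]
  3 | R B1 → L1 miss [-]
  4 | R B4 → L1 miss [-]
  5 | R B2 → L2 miss wb→B5 [-]
  6 | W B2 → L2 hit [D]
  7 | W B2 → L2 hit [D]
  8 | R B0 → L0 hit [D]
  9 | W B2 → L2 hit [D]
  10 | W B7 → L1 miss [D]
  11 | W B5 → L2 miss wb→B2 [D]
  12 | R B1 → L1 miss wb→B7 [-]
  13 | R B1 → L1 hit [-]
  14 | W B1 → L1 hit [D]
  15 | W B2 → L2 miss wb→B5 [D]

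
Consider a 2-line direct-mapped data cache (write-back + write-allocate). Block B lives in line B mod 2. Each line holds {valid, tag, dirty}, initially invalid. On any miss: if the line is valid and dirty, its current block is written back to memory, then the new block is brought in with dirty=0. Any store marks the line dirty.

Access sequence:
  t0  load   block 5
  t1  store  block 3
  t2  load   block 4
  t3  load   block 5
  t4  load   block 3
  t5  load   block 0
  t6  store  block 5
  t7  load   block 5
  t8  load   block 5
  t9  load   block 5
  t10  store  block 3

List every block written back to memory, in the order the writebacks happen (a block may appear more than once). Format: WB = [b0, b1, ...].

  0 | R B5 → L1 miss [-]
  1 | W B3 → L1 miss [D]
  2 | R B4 → L0 miss [-]
  3 | R B5 → L1 miss wb→B3 [-]
  4 | R B3 → L1 miss [-]
  5 | R B0 → L0 miss [-]
  6 | W B5 → L1 miss [D]
  7 | R B5 → L1 hit [D]
  8 | R B5 → L1 hit [D]
  9 | R B5 → L1 hit [D]
  10 | W B3 → L1 miss wb→B5 [D]

WB = [3, 5]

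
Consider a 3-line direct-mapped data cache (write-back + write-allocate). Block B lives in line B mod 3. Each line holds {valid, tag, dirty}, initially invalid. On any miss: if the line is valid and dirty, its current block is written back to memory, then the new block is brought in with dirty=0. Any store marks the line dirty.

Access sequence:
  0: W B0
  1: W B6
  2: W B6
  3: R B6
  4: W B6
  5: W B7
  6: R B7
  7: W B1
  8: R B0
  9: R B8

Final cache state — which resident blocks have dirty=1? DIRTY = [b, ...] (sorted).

DIRTY = [1]

  0 | W B0 → L0 miss [D]
  1 | W B6 → L0 miss wb→B0 [D]
  2 | W B6 → L0 hit [D]
  3 | R B6 → L0 hit [D]
  4 | W B6 → L0 hit [D]
  5 | W B7 → L1 miss [D]
  6 | R B7 → L1 hit [D]
  7 | W B1 → L1 miss wb→B7 [D]
  8 | R B0 → L0 miss wb→B6 [-]
  9 | R B8 → L2 miss [-]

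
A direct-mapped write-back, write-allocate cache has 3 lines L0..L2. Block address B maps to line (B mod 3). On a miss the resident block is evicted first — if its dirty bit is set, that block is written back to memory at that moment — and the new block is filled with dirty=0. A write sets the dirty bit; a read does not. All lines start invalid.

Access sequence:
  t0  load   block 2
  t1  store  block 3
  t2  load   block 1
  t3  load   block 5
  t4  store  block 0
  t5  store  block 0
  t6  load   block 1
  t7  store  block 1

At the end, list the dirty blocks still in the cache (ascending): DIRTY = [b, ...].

0: R B2 → L2 miss [-]
1: W B3 → L0 miss [D]
2: R B1 → L1 miss [-]
3: R B5 → L2 miss [-]
4: W B0 → L0 miss wb→B3 [D]
5: W B0 → L0 hit [D]
6: R B1 → L1 hit [-]
7: W B1 → L1 hit [D]

DIRTY = [0, 1]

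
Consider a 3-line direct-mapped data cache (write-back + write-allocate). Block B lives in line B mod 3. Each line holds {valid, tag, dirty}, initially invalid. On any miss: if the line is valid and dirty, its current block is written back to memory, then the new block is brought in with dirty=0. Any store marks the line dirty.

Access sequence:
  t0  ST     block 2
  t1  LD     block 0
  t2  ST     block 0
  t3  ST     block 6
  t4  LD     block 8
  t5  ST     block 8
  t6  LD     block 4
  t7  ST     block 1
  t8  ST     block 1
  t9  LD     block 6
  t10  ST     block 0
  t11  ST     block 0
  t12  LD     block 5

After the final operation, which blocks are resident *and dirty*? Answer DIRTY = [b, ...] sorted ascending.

0: W B2 → L2 miss [D]
1: R B0 → L0 miss [-]
2: W B0 → L0 hit [D]
3: W B6 → L0 miss wb→B0 [D]
4: R B8 → L2 miss wb→B2 [-]
5: W B8 → L2 hit [D]
6: R B4 → L1 miss [-]
7: W B1 → L1 miss [D]
8: W B1 → L1 hit [D]
9: R B6 → L0 hit [D]
10: W B0 → L0 miss wb→B6 [D]
11: W B0 → L0 hit [D]
12: R B5 → L2 miss wb→B8 [-]

DIRTY = [0, 1]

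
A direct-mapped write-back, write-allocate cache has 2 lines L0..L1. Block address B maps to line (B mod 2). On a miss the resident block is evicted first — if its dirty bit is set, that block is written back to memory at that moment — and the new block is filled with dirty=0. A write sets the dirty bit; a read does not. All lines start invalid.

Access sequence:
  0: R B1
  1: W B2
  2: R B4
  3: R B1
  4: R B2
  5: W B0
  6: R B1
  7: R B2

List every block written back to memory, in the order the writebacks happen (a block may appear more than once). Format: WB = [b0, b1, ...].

0: R B1 -> L1 miss  d=-]
1: W B2 -> L0 miss  d=D]
2: R B4 -> L0 miss wb->B2  d=-]
3: R B1 -> L1 hit  d=-]
4: R B2 -> L0 miss  d=-]
5: W B0 -> L0 miss  d=D]
6: R B1 -> L1 hit  d=-]
7: R B2 -> L0 miss wb->B0  d=-]

WB = [2, 0]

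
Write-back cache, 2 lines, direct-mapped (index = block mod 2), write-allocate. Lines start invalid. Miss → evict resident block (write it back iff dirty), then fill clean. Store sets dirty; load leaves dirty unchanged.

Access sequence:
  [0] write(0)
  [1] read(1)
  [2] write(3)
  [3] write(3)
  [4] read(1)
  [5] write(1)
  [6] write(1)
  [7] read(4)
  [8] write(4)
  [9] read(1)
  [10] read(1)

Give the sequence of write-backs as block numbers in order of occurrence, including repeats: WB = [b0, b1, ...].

WB = [3, 0]

  0 | W B0 → L0 miss [D]
  1 | R B1 → L1 miss [-]
  2 | W B3 → L1 miss [D]
  3 | W B3 → L1 hit [D]
  4 | R B1 → L1 miss wb→B3 [-]
  5 | W B1 → L1 hit [D]
  6 | W B1 → L1 hit [D]
  7 | R B4 → L0 miss wb→B0 [-]
  8 | W B4 → L0 hit [D]
  9 | R B1 → L1 hit [D]
  10 | R B1 → L1 hit [D]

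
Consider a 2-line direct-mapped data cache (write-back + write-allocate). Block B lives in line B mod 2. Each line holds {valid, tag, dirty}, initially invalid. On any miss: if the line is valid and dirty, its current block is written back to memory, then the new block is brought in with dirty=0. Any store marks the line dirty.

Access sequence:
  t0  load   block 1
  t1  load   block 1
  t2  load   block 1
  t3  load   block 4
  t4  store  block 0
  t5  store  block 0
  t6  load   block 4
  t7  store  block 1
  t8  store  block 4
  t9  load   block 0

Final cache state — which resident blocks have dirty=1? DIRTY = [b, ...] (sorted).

  0 | R B1 → L1 miss [-]
  1 | R B1 → L1 hit [-]
  2 | R B1 → L1 hit [-]
  3 | R B4 → L0 miss [-]
  4 | W B0 → L0 miss [D]
  5 | W B0 → L0 hit [D]
  6 | R B4 → L0 miss wb→B0 [-]
  7 | W B1 → L1 hit [D]
  8 | W B4 → L0 hit [D]
  9 | R B0 → L0 miss wb→B4 [-]

DIRTY = [1]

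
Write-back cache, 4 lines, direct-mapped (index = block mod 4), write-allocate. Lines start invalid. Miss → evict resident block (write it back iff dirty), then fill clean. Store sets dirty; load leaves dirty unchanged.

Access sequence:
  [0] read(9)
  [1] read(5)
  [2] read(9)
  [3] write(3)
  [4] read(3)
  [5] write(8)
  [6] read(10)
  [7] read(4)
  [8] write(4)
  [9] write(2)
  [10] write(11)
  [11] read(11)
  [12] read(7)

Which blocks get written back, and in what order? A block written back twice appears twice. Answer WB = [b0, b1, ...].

WB = [8, 3, 11]

0: R B9 -> L1 miss  d=-]
1: R B5 -> L1 miss  d=-]
2: R B9 -> L1 miss  d=-]
3: W B3 -> L3 miss  d=D]
4: R B3 -> L3 hit  d=D]
5: W B8 -> L0 miss  d=D]
6: R B10 -> L2 miss  d=-]
7: R B4 -> L0 miss wb->B8  d=-]
8: W B4 -> L0 hit  d=D]
9: W B2 -> L2 miss  d=D]
10: W B11 -> L3 miss wb->B3  d=D]
11: R B11 -> L3 hit  d=D]
12: R B7 -> L3 miss wb->B11  d=-]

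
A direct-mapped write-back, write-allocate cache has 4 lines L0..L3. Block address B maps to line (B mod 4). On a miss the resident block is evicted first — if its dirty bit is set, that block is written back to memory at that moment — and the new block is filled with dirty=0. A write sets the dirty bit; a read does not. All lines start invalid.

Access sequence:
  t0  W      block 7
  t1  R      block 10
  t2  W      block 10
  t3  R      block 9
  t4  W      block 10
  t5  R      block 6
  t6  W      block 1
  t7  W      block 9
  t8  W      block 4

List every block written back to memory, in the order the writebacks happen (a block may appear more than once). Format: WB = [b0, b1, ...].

  0 | W B7 → L3 miss [D]
  1 | R B10 → L2 miss [-]
  2 | W B10 → L2 hit [D]
  3 | R B9 → L1 miss [-]
  4 | W B10 → L2 hit [D]
  5 | R B6 → L2 miss wb→B10 [-]
  6 | W B1 → L1 miss [D]
  7 | W B9 → L1 miss wb→B1 [D]
  8 | W B4 → L0 miss [D]

WB = [10, 1]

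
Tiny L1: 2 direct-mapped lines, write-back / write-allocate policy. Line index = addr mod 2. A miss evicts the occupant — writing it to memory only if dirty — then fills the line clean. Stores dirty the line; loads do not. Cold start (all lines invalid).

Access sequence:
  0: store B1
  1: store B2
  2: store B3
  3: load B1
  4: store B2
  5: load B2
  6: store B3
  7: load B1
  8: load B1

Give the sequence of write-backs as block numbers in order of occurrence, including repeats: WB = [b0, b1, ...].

WB = [1, 3, 3]

  0 | W B1 → L1 miss [D]
  1 | W B2 → L0 miss [D]
  2 | W B3 → L1 miss wb→B1 [D]
  3 | R B1 → L1 miss wb→B3 [-]
  4 | W B2 → L0 hit [D]
  5 | R B2 → L0 hit [D]
  6 | W B3 → L1 miss [D]
  7 | R B1 → L1 miss wb→B3 [-]
  8 | R B1 → L1 hit [-]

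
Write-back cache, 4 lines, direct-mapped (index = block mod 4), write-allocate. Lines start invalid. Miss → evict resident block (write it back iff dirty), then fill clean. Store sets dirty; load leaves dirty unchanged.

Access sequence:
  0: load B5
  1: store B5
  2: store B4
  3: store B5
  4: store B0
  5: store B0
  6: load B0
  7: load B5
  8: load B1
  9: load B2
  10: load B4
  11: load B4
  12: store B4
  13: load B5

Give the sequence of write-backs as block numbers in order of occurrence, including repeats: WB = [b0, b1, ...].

WB = [4, 5, 0]

  0 | R B5 → L1 miss [-]
  1 | W B5 → L1 hit [D]
  2 | W B4 → L0 miss [D]
  3 | W B5 → L1 hit [D]
  4 | W B0 → L0 miss wb→B4 [D]
  5 | W B0 → L0 hit [D]
  6 | R B0 → L0 hit [D]
  7 | R B5 → L1 hit [D]
  8 | R B1 → L1 miss wb→B5 [-]
  9 | R B2 → L2 miss [-]
  10 | R B4 → L0 miss wb→B0 [-]
  11 | R B4 → L0 hit [-]
  12 | W B4 → L0 hit [D]
  13 | R B5 → L1 miss [-]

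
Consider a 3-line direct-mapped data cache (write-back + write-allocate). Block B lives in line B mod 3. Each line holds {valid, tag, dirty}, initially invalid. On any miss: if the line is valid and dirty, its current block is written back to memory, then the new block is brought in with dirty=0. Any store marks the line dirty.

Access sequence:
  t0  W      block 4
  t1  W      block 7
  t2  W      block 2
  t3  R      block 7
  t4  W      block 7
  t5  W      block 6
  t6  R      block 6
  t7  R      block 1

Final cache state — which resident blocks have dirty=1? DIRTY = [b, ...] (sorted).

0: W B4 -> L1 miss  d=D]
1: W B7 -> L1 miss wb->B4  d=D]
2: W B2 -> L2 miss  d=D]
3: R B7 -> L1 hit  d=D]
4: W B7 -> L1 hit  d=D]
5: W B6 -> L0 miss  d=D]
6: R B6 -> L0 hit  d=D]
7: R B1 -> L1 miss wb->B7  d=-]

DIRTY = [2, 6]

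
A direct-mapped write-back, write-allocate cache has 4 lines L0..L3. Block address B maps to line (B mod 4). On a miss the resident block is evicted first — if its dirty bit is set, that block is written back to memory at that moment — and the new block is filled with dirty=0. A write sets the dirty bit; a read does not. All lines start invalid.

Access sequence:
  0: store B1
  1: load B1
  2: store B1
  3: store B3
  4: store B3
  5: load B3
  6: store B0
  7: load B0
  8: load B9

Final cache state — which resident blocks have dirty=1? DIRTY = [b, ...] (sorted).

0: W B1 -> L1 miss  d=D]
1: R B1 -> L1 hit  d=D]
2: W B1 -> L1 hit  d=D]
3: W B3 -> L3 miss  d=D]
4: W B3 -> L3 hit  d=D]
5: R B3 -> L3 hit  d=D]
6: W B0 -> L0 miss  d=D]
7: R B0 -> L0 hit  d=D]
8: R B9 -> L1 miss wb->B1  d=-]

DIRTY = [0, 3]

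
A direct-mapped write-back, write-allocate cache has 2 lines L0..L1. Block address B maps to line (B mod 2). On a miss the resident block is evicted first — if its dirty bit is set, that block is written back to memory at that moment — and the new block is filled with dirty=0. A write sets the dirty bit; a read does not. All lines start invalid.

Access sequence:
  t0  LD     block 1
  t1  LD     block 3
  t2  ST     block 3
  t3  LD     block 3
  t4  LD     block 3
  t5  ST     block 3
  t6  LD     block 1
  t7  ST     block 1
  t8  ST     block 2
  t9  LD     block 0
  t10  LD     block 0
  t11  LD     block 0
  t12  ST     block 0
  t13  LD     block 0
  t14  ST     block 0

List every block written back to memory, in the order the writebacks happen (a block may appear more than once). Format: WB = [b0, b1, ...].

  0 | R B1 → L1 miss [-]
  1 | R B3 → L1 miss [-]
  2 | W B3 → L1 hit [D]
  3 | R B3 → L1 hit [D]
  4 | R B3 → L1 hit [D]
  5 | W B3 → L1 hit [D]
  6 | R B1 → L1 miss wb→B3 [-]
  7 | W B1 → L1 hit [D]
  8 | W B2 → L0 miss [D]
  9 | R B0 → L0 miss wb→B2 [-]
  10 | R B0 → L0 hit [-]
  11 | R B0 → L0 hit [-]
  12 | W B0 → L0 hit [D]
  13 | R B0 → L0 hit [D]
  14 | W B0 → L0 hit [D]

WB = [3, 2]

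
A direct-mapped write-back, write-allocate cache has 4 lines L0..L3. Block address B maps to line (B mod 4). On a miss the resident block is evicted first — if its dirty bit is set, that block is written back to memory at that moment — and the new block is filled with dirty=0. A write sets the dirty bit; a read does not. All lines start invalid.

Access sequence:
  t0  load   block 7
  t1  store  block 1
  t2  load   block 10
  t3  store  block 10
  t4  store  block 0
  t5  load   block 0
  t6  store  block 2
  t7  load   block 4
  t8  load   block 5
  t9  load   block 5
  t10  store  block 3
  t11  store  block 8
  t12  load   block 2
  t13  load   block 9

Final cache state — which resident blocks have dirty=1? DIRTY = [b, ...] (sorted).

DIRTY = [2, 3, 8]

  0 | R B7 → L3 miss [-]
  1 | W B1 → L1 miss [D]
  2 | R B10 → L2 miss [-]
  3 | W B10 → L2 hit [D]
  4 | W B0 → L0 miss [D]
  5 | R B0 → L0 hit [D]
  6 | W B2 → L2 miss wb→B10 [D]
  7 | R B4 → L0 miss wb→B0 [-]
  8 | R B5 → L1 miss wb→B1 [-]
  9 | R B5 → L1 hit [-]
  10 | W B3 → L3 miss [D]
  11 | W B8 → L0 miss [D]
  12 | R B2 → L2 hit [D]
  13 | R B9 → L1 miss [-]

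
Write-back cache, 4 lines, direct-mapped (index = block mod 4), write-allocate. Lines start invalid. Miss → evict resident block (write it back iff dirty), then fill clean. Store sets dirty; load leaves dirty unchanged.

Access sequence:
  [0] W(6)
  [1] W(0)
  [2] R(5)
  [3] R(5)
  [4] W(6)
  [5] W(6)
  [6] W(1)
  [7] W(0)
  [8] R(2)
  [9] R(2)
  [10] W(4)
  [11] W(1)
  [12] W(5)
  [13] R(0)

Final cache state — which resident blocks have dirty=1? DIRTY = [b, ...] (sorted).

  0 | W B6 → L2 miss [D]
  1 | W B0 → L0 miss [D]
  2 | R B5 → L1 miss [-]
  3 | R B5 → L1 hit [-]
  4 | W B6 → L2 hit [D]
  5 | W B6 → L2 hit [D]
  6 | W B1 → L1 miss [D]
  7 | W B0 → L0 hit [D]
  8 | R B2 → L2 miss wb→B6 [-]
  9 | R B2 → L2 hit [-]
  10 | W B4 → L0 miss wb→B0 [D]
  11 | W B1 → L1 hit [D]
  12 | W B5 → L1 miss wb→B1 [D]
  13 | R B0 → L0 miss wb→B4 [-]

DIRTY = [5]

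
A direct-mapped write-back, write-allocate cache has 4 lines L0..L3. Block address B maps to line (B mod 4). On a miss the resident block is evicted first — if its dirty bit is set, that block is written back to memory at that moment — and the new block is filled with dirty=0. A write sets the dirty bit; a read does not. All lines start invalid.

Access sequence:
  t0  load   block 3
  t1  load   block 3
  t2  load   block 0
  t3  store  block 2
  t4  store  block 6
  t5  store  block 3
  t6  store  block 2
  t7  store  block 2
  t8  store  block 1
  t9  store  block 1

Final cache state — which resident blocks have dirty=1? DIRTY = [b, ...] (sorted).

DIRTY = [1, 2, 3]

0: R B3 -> L3 miss  d=-]
1: R B3 -> L3 hit  d=-]
2: R B0 -> L0 miss  d=-]
3: W B2 -> L2 miss  d=D]
4: W B6 -> L2 miss wb->B2  d=D]
5: W B3 -> L3 hit  d=D]
6: W B2 -> L2 miss wb->B6  d=D]
7: W B2 -> L2 hit  d=D]
8: W B1 -> L1 miss  d=D]
9: W B1 -> L1 hit  d=D]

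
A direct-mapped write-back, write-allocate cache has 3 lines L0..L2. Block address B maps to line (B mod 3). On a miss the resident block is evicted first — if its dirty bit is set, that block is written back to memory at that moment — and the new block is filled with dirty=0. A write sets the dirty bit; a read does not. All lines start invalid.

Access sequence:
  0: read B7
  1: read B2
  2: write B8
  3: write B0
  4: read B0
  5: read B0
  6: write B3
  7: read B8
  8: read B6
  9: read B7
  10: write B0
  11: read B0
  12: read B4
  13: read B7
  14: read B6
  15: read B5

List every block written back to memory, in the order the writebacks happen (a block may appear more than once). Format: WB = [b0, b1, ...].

WB = [0, 3, 0, 8]

  0 | R B7 → L1 miss [-]
  1 | R B2 → L2 miss [-]
  2 | W B8 → L2 miss [D]
  3 | W B0 → L0 miss [D]
  4 | R B0 → L0 hit [D]
  5 | R B0 → L0 hit [D]
  6 | W B3 → L0 miss wb→B0 [D]
  7 | R B8 → L2 hit [D]
  8 | R B6 → L0 miss wb→B3 [-]
  9 | R B7 → L1 hit [-]
  10 | W B0 → L0 miss [D]
  11 | R B0 → L0 hit [D]
  12 | R B4 → L1 miss [-]
  13 | R B7 → L1 miss [-]
  14 | R B6 → L0 miss wb→B0 [-]
  15 | R B5 → L2 miss wb→B8 [-]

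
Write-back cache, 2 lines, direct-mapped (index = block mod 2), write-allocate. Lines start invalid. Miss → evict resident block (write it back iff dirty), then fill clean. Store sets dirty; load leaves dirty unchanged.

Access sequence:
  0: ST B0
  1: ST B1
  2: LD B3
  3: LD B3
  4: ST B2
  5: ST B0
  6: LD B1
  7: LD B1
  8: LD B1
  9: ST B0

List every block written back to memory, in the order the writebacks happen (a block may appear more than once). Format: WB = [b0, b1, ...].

WB = [1, 0, 2]

  0 | W B0 → L0 miss [D]
  1 | W B1 → L1 miss [D]
  2 | R B3 → L1 miss wb→B1 [-]
  3 | R B3 → L1 hit [-]
  4 | W B2 → L0 miss wb→B0 [D]
  5 | W B0 → L0 miss wb→B2 [D]
  6 | R B1 → L1 miss [-]
  7 | R B1 → L1 hit [-]
  8 | R B1 → L1 hit [-]
  9 | W B0 → L0 hit [D]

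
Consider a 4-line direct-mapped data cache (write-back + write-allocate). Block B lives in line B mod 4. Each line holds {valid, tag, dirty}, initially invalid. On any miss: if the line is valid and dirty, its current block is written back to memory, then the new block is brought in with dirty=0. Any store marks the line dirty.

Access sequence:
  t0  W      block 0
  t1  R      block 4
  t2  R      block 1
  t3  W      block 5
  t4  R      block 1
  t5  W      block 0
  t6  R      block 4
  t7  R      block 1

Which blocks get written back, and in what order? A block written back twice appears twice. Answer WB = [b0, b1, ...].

WB = [0, 5, 0]

0: W B0 -> L0 miss  d=D]
1: R B4 -> L0 miss wb->B0  d=-]
2: R B1 -> L1 miss  d=-]
3: W B5 -> L1 miss  d=D]
4: R B1 -> L1 miss wb->B5  d=-]
5: W B0 -> L0 miss  d=D]
6: R B4 -> L0 miss wb->B0  d=-]
7: R B1 -> L1 hit  d=-]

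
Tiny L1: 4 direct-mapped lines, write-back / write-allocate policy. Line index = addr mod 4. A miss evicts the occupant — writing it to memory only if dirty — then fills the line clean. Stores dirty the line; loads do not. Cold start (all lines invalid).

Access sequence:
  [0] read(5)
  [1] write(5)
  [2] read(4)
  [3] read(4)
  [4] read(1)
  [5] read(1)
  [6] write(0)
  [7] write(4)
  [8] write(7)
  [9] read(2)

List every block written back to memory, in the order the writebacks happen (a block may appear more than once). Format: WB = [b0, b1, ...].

WB = [5, 0]

  0 | R B5 → L1 miss [-]
  1 | W B5 → L1 hit [D]
  2 | R B4 → L0 miss [-]
  3 | R B4 → L0 hit [-]
  4 | R B1 → L1 miss wb→B5 [-]
  5 | R B1 → L1 hit [-]
  6 | W B0 → L0 miss [D]
  7 | W B4 → L0 miss wb→B0 [D]
  8 | W B7 → L3 miss [D]
  9 | R B2 → L2 miss [-]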